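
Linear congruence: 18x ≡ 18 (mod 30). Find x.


GCD(18, 30) = 6 divides 18
Divide: 3x ≡ 3 (mod 5)
x ≡ 1 (mod 5)


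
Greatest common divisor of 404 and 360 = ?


404 = 1 * 360 + 44
360 = 8 * 44 + 8
44 = 5 * 8 + 4
8 = 2 * 4 + 0
GCD = 4


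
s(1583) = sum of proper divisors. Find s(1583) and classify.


Proper divisors: 1
Sum = 1 = 1
1 < 1583 → deficient

s(1583) = 1 (deficient)


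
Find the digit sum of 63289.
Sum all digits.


6 + 3 + 2 + 8 + 9 = 28


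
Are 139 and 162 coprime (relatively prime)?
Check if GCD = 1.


Euclidean algorithm:
162 = 1 * 139 + 23
139 = 6 * 23 + 1
23 = 23 * 1 + 0
GCD(139, 162) = 1

Yes, coprime (GCD = 1)


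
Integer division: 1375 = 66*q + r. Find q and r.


1375 = 66 * 20 + 55
Check: 1320 + 55 = 1375

q = 20, r = 55


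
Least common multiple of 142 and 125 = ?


GCD(142, 125) = 1
LCM = 142*125/1 = 17750/1 = 17750

LCM = 17750


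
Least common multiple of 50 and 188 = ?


GCD(50, 188) = 2
LCM = 50*188/2 = 9400/2 = 4700

LCM = 4700


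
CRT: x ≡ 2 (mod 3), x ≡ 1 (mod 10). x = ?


M = 3*10 = 30
M1 = M/3 = 10, M2 = M/10 = 3
M1^(-1) mod 3 = 1, M2^(-1) mod 10 = 7
x = 2*10*1 + 1*3*7 = 41
41 mod 30 = 11
Check: 11 mod 3 = 2 ✓, 11 mod 10 = 1 ✓

x ≡ 11 (mod 30)


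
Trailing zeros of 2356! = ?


floor(2356/5) = 471
floor(2356/25) = 94
floor(2356/125) = 18
floor(2356/625) = 3
Total = 586

586 trailing zeros


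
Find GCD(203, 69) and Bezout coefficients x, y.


Tabular extended Euclidean (each row: r = 203*s + 69*t):
r=203, s=1, t=0
r=69, s=0, t=1
q=2: r=65, s=1, t=-2   [203*(1) + 69*(-2) = 65]
q=1: r=4, s=-1, t=3   [203*(-1) + 69*(3) = 4]
q=16: r=1, s=17, t=-50   [203*(17) + 69*(-50) = 1]
q=4: r=0, s=-69, t=203   [203*(-69) + 69*(203) = 0]
GCD = 1; from the row with r=1: x=17, y=-50
Check: 203*(17) + 69*(-50) = 3451 - 3450 = 1

GCD = 1, x = 17, y = -50


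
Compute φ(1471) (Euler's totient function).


1471 = 1471
Prime factors: 1471
φ(1471) = 1471 × (1-1/1471)
= 1471 × 1470/1471 = 1470

φ(1471) = 1470


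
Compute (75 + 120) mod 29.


75 + 120 = 195
195 mod 29 = 21


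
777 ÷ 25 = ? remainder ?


777 = 25 * 31 + 2
Check: 775 + 2 = 777

q = 31, r = 2


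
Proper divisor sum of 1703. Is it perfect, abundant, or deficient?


Proper divisors: 1, 13, 131
Sum = 1 + 13 + 131 = 145
145 < 1703 → deficient

s(1703) = 145 (deficient)


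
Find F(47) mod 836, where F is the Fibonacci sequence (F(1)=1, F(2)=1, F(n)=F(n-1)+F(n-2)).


F(k) mod 836 for k=1..47:
1, 1, 2, 3, 5, 8, 13, 21, 34, 55, 89, 144, 233, 377, 610, 151, 761, 76, 1, 77, 78, 155, 233, 388, 621, 173, 794, 131, 89, 220, 309, 529, 2, 531, 533, 228, 761, 153, 78, 231, 309, 540, 13, 553, 566, 283, 13
F(47) mod 836 = 13


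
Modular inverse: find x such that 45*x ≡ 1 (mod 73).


Use the extended Euclidean algorithm on (73, 45); each row r = 73*s + 45*t:
r=73, s=1, t=0
r=45, s=0, t=1
q=1: r=28, s=1, t=-1   [73*(1) + 45*(-1) = 28]
q=1: r=17, s=-1, t=2   [73*(-1) + 45*(2) = 17]
q=1: r=11, s=2, t=-3   [73*(2) + 45*(-3) = 11]
q=1: r=6, s=-3, t=5   [73*(-3) + 45*(5) = 6]
q=1: r=5, s=5, t=-8   [73*(5) + 45*(-8) = 5]
q=1: r=1, s=-8, t=13   [73*(-8) + 45*(13) = 1]
q=5: r=0, s=45, t=-73   [73*(45) + 45*(-73) = 0]
GCD = 1 with t = 13, so 45*(13) ≡ 1 (mod 73)
Inverse = 13 mod 73 = 13
Check: 45 * 13 = 585 ≡ 1 (mod 73)

45^(-1) ≡ 13 (mod 73)


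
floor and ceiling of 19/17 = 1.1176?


19/17 = 1.1176
floor = 1
ceil = 2

floor = 1, ceil = 2


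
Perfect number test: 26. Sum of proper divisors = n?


Proper divisors of 26: 1, 2, 13
Sum = 1 + 2 + 13 = 16

No, 26 is not perfect (16 ≠ 26)


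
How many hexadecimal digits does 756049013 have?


756049013 in base 16 = 2D106475
Number of digits = 8

8 digits (base 16)


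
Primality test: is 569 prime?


Check divisors up to sqrt(569) = 23.8537
No divisors found.
569 is prime.

Yes, 569 is prime


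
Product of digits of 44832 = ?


4 × 4 × 8 × 3 × 2 = 768


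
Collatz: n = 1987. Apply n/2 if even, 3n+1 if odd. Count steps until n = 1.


1987 → 5962 → 2981 → 8944 → 4472 → 2236 → 1118 → 559 → 1678 → 839 → 2518 → 1259 → 3778 → 1889 → 5668 → 2834 → 1417 → 4252 → 2126 → 1063 → 3190 → 1595 → 4786 → 2393 → 7180 → 3590 → 1795 → 5386 → 2693 → 8080 → 4040 → 2020 → 1010 → 505 → 1516 → 758 → 379 → 1138 → 569 → 1708 → 854 → 427 → 1282 → 641 → 1924 → 962 → 481 → 1444 → 722 → 361 → 1084 → 542 → 271 → 814 → 407 → 1222 → 611 → 1834 → 917 → 2752 → 1376 → 688 → 344 → 172 → 86 → 43 → 130 → 65 → 196 → 98 → 49 → 148 → 74 → 37 → 112 → 56 → 28 → 14 → 7 → 22 → 11 → 34 → 17 → 52 → 26 → 13 → 40 → 20 → 10 → 5 → 16 → 8 → 4 → 2 → 1
Total steps = 94

94 steps


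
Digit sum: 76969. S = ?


7 + 6 + 9 + 6 + 9 = 37


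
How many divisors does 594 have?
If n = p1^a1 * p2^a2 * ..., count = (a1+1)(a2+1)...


594 = 2^1 × 3^3 × 11^1
d(594) = (1+1) × (3+1) × (1+1) = 16

16 divisors


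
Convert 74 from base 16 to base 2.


74 (base 16) = 116 (decimal)
116 (decimal) = 1110100 (base 2)


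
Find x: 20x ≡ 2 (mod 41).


GCD(20, 41) = 1, unique solution
a^(-1) mod 41 = 39
x = 39 * 2 mod 41 = 37

x ≡ 37 (mod 41)


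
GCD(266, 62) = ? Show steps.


266 = 4 * 62 + 18
62 = 3 * 18 + 8
18 = 2 * 8 + 2
8 = 4 * 2 + 0
GCD = 2


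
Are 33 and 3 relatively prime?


Euclidean algorithm:
33 = 11 * 3 + 0
GCD(33, 3) = 3

No, not coprime (GCD = 3)


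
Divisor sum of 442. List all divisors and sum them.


Divisors of 442: 1, 2, 13, 17, 26, 34, 221, 442
Sum = 1 + 2 + 13 + 17 + 26 + 34 + 221 + 442 = 756

σ(442) = 756


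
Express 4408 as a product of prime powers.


4408 / 2 = 2204
2204 / 2 = 1102
1102 / 2 = 551
551 / 19 = 29
29 / 29 = 1
4408 = 2^3 × 19 × 29


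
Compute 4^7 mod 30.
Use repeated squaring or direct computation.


4^1 mod 30 = 4
4^2 mod 30 = 16
4^3 mod 30 = 4
4^4 mod 30 = 16
4^5 mod 30 = 4
4^6 mod 30 = 16
4^7 mod 30 = 4


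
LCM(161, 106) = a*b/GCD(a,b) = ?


GCD(161, 106) = 1
LCM = 161*106/1 = 17066/1 = 17066

LCM = 17066


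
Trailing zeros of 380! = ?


floor(380/5) = 76
floor(380/25) = 15
floor(380/125) = 3
Total = 94

94 trailing zeros


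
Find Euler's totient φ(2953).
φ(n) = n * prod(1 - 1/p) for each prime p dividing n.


2953 = 2953
Prime factors: 2953
φ(2953) = 2953 × (1-1/2953)
= 2953 × 2952/2953 = 2952

φ(2953) = 2952


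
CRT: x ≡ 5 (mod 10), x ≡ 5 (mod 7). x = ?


M = 10*7 = 70
M1 = M/10 = 7, M2 = M/7 = 10
M1^(-1) mod 10 = 3, M2^(-1) mod 7 = 5
x = 5*7*3 + 5*10*5 = 355
355 mod 70 = 5
Check: 5 mod 10 = 5 ✓, 5 mod 7 = 5 ✓

x ≡ 5 (mod 70)


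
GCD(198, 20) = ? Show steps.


198 = 9 * 20 + 18
20 = 1 * 18 + 2
18 = 9 * 2 + 0
GCD = 2


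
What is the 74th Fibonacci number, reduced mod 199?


F(k) mod 199 for k=1..74:
1, 1, 2, 3, 5, 8, 13, 21, 34, 55, 89, 144, 34, 178, 13, 191, 5, 196, 2, 198, 1, 0, 1, 1, 2, 3, 5, 8, 13, 21, 34, 55, 89, 144, 34, 178, 13, 191, 5, 196, 2, 198, 1, 0, 1, 1, 2, 3, 5, 8, 13, 21, 34, 55, 89, 144, 34, 178, 13, 191, 5, 196, 2, 198, 1, 0, 1, 1, 2, 3, 5, 8, 13, 21
F(74) mod 199 = 21


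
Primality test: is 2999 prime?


Check divisors up to sqrt(2999) = 54.7631
No divisors found.
2999 is prime.

Yes, 2999 is prime


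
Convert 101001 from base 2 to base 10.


101001 (base 2) = 41 (decimal)
41 (decimal) = 41 (base 10)


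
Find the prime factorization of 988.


988 / 2 = 494
494 / 2 = 247
247 / 13 = 19
19 / 19 = 1
988 = 2^2 × 13 × 19


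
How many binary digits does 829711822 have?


829711822 in base 2 = 110001011101000110010111001110
Number of digits = 30

30 digits (base 2)


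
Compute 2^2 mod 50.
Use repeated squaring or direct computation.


2^1 mod 50 = 2
2^2 mod 50 = 4


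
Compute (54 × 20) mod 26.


54 × 20 = 1080
1080 mod 26 = 14


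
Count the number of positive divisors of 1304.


1304 = 2^3 × 163^1
d(1304) = (3+1) × (1+1) = 8

8 divisors


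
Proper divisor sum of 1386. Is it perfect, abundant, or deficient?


Proper divisors: 1, 2, 3, 6, 7, 9, 11, 14, 18, 21, 22, 33, 42, 63, 66, 77, 99, 126, 154, 198, 231, 462, 693
Sum = 1 + 2 + 3 + 6 + 7 + 9 + 11 + 14 + 18 + 21 + 22 + 33 + 42 + 63 + 66 + 77 + 99 + 126 + 154 + 198 + 231 + 462 + 693 = 2358
2358 > 1386 → abundant

s(1386) = 2358 (abundant)


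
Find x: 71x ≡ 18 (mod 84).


GCD(71, 84) = 1, unique solution
a^(-1) mod 84 = 71
x = 71 * 18 mod 84 = 18

x ≡ 18 (mod 84)


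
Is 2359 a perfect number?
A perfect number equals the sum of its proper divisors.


Proper divisors of 2359: 1, 7, 337
Sum = 1 + 7 + 337 = 345

No, 2359 is not perfect (345 ≠ 2359)


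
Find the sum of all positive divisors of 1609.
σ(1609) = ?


Divisors of 1609: 1, 1609
Sum = 1 + 1609 = 1610

σ(1609) = 1610


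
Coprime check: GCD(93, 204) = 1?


Euclidean algorithm:
204 = 2 * 93 + 18
93 = 5 * 18 + 3
18 = 6 * 3 + 0
GCD(93, 204) = 3

No, not coprime (GCD = 3)


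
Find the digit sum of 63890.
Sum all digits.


6 + 3 + 8 + 9 + 0 = 26


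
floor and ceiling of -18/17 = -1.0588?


-18/17 = -1.0588
floor = -2
ceil = -1

floor = -2, ceil = -1


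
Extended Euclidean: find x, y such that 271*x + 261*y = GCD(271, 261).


Tabular extended Euclidean (each row: r = 271*s + 261*t):
r=271, s=1, t=0
r=261, s=0, t=1
q=1: r=10, s=1, t=-1   [271*(1) + 261*(-1) = 10]
q=26: r=1, s=-26, t=27   [271*(-26) + 261*(27) = 1]
q=10: r=0, s=261, t=-271   [271*(261) + 261*(-271) = 0]
GCD = 1; from the row with r=1: x=-26, y=27
Check: 271*(-26) + 261*(27) = -7046 + 7047 = 1

GCD = 1, x = -26, y = 27


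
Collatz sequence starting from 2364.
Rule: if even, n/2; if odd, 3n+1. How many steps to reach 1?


2364 → 1182 → 591 → 1774 → 887 → 2662 → 1331 → 3994 → 1997 → 5992 → 2996 → 1498 → 749 → 2248 → 1124 → 562 → 281 → 844 → 422 → 211 → 634 → 317 → 952 → 476 → 238 → 119 → 358 → 179 → 538 → 269 → 808 → 404 → 202 → 101 → 304 → 152 → 76 → 38 → 19 → 58 → 29 → 88 → 44 → 22 → 11 → 34 → 17 → 52 → 26 → 13 → 40 → 20 → 10 → 5 → 16 → 8 → 4 → 2 → 1
Total steps = 58

58 steps


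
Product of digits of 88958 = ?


8 × 8 × 9 × 5 × 8 = 23040


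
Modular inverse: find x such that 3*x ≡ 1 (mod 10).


Use the extended Euclidean algorithm on (10, 3); each row r = 10*s + 3*t:
r=10, s=1, t=0
r=3, s=0, t=1
q=3: r=1, s=1, t=-3   [10*(1) + 3*(-3) = 1]
q=3: r=0, s=-3, t=10   [10*(-3) + 3*(10) = 0]
GCD = 1 with t = -3, so 3*(-3) ≡ 1 (mod 10)
Inverse = -3 mod 10 = 7
Check: 3 * 7 = 21 ≡ 1 (mod 10)

3^(-1) ≡ 7 (mod 10)


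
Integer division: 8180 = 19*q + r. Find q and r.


8180 = 19 * 430 + 10
Check: 8170 + 10 = 8180

q = 430, r = 10


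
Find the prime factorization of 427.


427 / 7 = 61
61 / 61 = 1
427 = 7 × 61


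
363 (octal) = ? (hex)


363 (base 8) = 243 (decimal)
243 (decimal) = F3 (base 16)


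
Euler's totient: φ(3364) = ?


3364 = 2^2 × 29^2
Prime factors: 2, 29
φ(3364) = 3364 × (1-1/2) × (1-1/29)
= 3364 × 1/2 × 28/29 = 1624

φ(3364) = 1624


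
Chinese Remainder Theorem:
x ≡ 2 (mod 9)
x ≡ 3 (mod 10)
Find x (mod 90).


M = 9*10 = 90
M1 = M/9 = 10, M2 = M/10 = 9
M1^(-1) mod 9 = 1, M2^(-1) mod 10 = 9
x = 2*10*1 + 3*9*9 = 263
263 mod 90 = 83
Check: 83 mod 9 = 2 ✓, 83 mod 10 = 3 ✓

x ≡ 83 (mod 90)


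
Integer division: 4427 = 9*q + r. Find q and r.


4427 = 9 * 491 + 8
Check: 4419 + 8 = 4427

q = 491, r = 8


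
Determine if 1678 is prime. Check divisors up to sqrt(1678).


1678 / 2 = 839 (exact division)
1678 is NOT prime.

No, 1678 is not prime


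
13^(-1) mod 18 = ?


Use the extended Euclidean algorithm on (18, 13); each row r = 18*s + 13*t:
r=18, s=1, t=0
r=13, s=0, t=1
q=1: r=5, s=1, t=-1   [18*(1) + 13*(-1) = 5]
q=2: r=3, s=-2, t=3   [18*(-2) + 13*(3) = 3]
q=1: r=2, s=3, t=-4   [18*(3) + 13*(-4) = 2]
q=1: r=1, s=-5, t=7   [18*(-5) + 13*(7) = 1]
q=2: r=0, s=13, t=-18   [18*(13) + 13*(-18) = 0]
GCD = 1 with t = 7, so 13*(7) ≡ 1 (mod 18)
Inverse = 7 mod 18 = 7
Check: 13 * 7 = 91 ≡ 1 (mod 18)

13^(-1) ≡ 7 (mod 18)


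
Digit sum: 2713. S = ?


2 + 7 + 1 + 3 = 13


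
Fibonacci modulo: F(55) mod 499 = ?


F(k) mod 499 for k=1..55:
1, 1, 2, 3, 5, 8, 13, 21, 34, 55, 89, 144, 233, 377, 111, 488, 100, 89, 189, 278, 467, 246, 214, 460, 175, 136, 311, 447, 259, 207, 466, 174, 141, 315, 456, 272, 229, 2, 231, 233, 464, 198, 163, 361, 25, 386, 411, 298, 210, 9, 219, 228, 447, 176, 124
F(55) mod 499 = 124


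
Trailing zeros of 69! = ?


floor(69/5) = 13
floor(69/25) = 2
Total = 15

15 trailing zeros


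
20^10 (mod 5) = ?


20^1 mod 5 = 0
20^2 mod 5 = 0
20^3 mod 5 = 0
20^4 mod 5 = 0
20^5 mod 5 = 0
20^6 mod 5 = 0
20^7 mod 5 = 0
20^8 mod 5 = 0
20^9 mod 5 = 0
20^10 mod 5 = 0


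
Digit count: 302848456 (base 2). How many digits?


302848456 in base 2 = 10010000011010001100111001000
Number of digits = 29

29 digits (base 2)


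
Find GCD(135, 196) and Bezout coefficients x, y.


Tabular extended Euclidean (each row: r = 135*s + 196*t):
r=135, s=1, t=0
r=196, s=0, t=1
q=0: r=135, s=1, t=0   [135*(1) + 196*(0) = 135]
q=1: r=61, s=-1, t=1   [135*(-1) + 196*(1) = 61]
q=2: r=13, s=3, t=-2   [135*(3) + 196*(-2) = 13]
q=4: r=9, s=-13, t=9   [135*(-13) + 196*(9) = 9]
q=1: r=4, s=16, t=-11   [135*(16) + 196*(-11) = 4]
q=2: r=1, s=-45, t=31   [135*(-45) + 196*(31) = 1]
q=4: r=0, s=196, t=-135   [135*(196) + 196*(-135) = 0]
GCD = 1; from the row with r=1: x=-45, y=31
Check: 135*(-45) + 196*(31) = -6075 + 6076 = 1

GCD = 1, x = -45, y = 31


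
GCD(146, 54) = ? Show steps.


146 = 2 * 54 + 38
54 = 1 * 38 + 16
38 = 2 * 16 + 6
16 = 2 * 6 + 4
6 = 1 * 4 + 2
4 = 2 * 2 + 0
GCD = 2


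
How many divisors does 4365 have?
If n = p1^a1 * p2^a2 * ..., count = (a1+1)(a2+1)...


4365 = 3^2 × 5^1 × 97^1
d(4365) = (2+1) × (1+1) × (1+1) = 12

12 divisors


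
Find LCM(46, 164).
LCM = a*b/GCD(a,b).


GCD(46, 164) = 2
LCM = 46*164/2 = 7544/2 = 3772

LCM = 3772


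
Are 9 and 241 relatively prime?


Euclidean algorithm:
241 = 26 * 9 + 7
9 = 1 * 7 + 2
7 = 3 * 2 + 1
2 = 2 * 1 + 0
GCD(9, 241) = 1

Yes, coprime (GCD = 1)


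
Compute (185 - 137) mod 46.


185 - 137 = 48
48 mod 46 = 2


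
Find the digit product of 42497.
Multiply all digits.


4 × 2 × 4 × 9 × 7 = 2016


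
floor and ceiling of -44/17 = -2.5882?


-44/17 = -2.5882
floor = -3
ceil = -2

floor = -3, ceil = -2


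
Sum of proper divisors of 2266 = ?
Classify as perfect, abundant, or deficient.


Proper divisors: 1, 2, 11, 22, 103, 206, 1133
Sum = 1 + 2 + 11 + 22 + 103 + 206 + 1133 = 1478
1478 < 2266 → deficient

s(2266) = 1478 (deficient)


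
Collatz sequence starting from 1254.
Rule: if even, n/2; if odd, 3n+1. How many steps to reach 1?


1254 → 627 → 1882 → 941 → 2824 → 1412 → 706 → 353 → 1060 → 530 → 265 → 796 → 398 → 199 → 598 → 299 → 898 → 449 → 1348 → 674 → 337 → 1012 → 506 → 253 → 760 → 380 → 190 → 95 → 286 → 143 → 430 → 215 → 646 → 323 → 970 → 485 → 1456 → 728 → 364 → 182 → 91 → 274 → 137 → 412 → 206 → 103 → 310 → 155 → 466 → 233 → 700 → 350 → 175 → 526 → 263 → 790 → 395 → 1186 → 593 → 1780 → 890 → 445 → 1336 → 668 → 334 → 167 → 502 → 251 → 754 → 377 → 1132 → 566 → 283 → 850 → 425 → 1276 → 638 → 319 → 958 → 479 → 1438 → 719 → 2158 → 1079 → 3238 → 1619 → 4858 → 2429 → 7288 → 3644 → 1822 → 911 → 2734 → 1367 → 4102 → 2051 → 6154 → 3077 → 9232 → 4616 → 2308 → 1154 → 577 → 1732 → 866 → 433 → 1300 → 650 → 325 → 976 → 488 → 244 → 122 → 61 → 184 → 92 → 46 → 23 → 70 → 35 → 106 → 53 → 160 → 80 → 40 → 20 → 10 → 5 → 16 → 8 → 4 → 2 → 1
Total steps = 132

132 steps


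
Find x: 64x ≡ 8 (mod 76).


GCD(64, 76) = 4 divides 8
Divide: 16x ≡ 2 (mod 19)
x ≡ 12 (mod 19)


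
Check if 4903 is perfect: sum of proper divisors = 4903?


Proper divisors of 4903: 1
Sum = 1 = 1

No, 4903 is not perfect (1 ≠ 4903)


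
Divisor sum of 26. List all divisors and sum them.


Divisors of 26: 1, 2, 13, 26
Sum = 1 + 2 + 13 + 26 = 42

σ(26) = 42


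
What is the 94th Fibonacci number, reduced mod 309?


F(k) mod 309 for k=1..94:
1, 1, 2, 3, 5, 8, 13, 21, 34, 55, 89, 144, 233, 68, 301, 60, 52, 112, 164, 276, 131, 98, 229, 18, 247, 265, 203, 159, 53, 212, 265, 168, 124, 292, 107, 90, 197, 287, 175, 153, 19, 172, 191, 54, 245, 299, 235, 225, 151, 67, 218, 285, 194, 170, 55, 225, 280, 196, 167, 54, 221, 275, 187, 153, 31, 184, 215, 90, 305, 86, 82, 168, 250, 109, 50, 159, 209, 59, 268, 18, 286, 304, 281, 276, 248, 215, 154, 60, 214, 274, 179, 144, 14, 158
F(94) mod 309 = 158


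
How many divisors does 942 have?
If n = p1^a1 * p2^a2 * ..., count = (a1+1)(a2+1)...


942 = 2^1 × 3^1 × 157^1
d(942) = (1+1) × (1+1) × (1+1) = 8

8 divisors


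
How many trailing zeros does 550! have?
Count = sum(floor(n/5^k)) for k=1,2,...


floor(550/5) = 110
floor(550/25) = 22
floor(550/125) = 4
Total = 136

136 trailing zeros


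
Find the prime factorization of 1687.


1687 / 7 = 241
241 / 241 = 1
1687 = 7 × 241


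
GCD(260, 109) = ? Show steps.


260 = 2 * 109 + 42
109 = 2 * 42 + 25
42 = 1 * 25 + 17
25 = 1 * 17 + 8
17 = 2 * 8 + 1
8 = 8 * 1 + 0
GCD = 1


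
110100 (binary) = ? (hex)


110100 (base 2) = 52 (decimal)
52 (decimal) = 34 (base 16)


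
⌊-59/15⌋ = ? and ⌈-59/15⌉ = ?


-59/15 = -3.9333
floor = -4
ceil = -3

floor = -4, ceil = -3


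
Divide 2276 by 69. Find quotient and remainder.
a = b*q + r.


2276 = 69 * 32 + 68
Check: 2208 + 68 = 2276

q = 32, r = 68


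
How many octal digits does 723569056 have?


723569056 in base 8 = 5310144640
Number of digits = 10

10 digits (base 8)


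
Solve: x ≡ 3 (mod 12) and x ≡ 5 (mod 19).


M = 12*19 = 228
M1 = M/12 = 19, M2 = M/19 = 12
M1^(-1) mod 12 = 7, M2^(-1) mod 19 = 8
x = 3*19*7 + 5*12*8 = 879
879 mod 228 = 195
Check: 195 mod 12 = 3 ✓, 195 mod 19 = 5 ✓

x ≡ 195 (mod 228)


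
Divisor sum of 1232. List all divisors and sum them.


Divisors of 1232: 1, 2, 4, 7, 8, 11, 14, 16, 22, 28, 44, 56, 77, 88, 112, 154, 176, 308, 616, 1232
Sum = 1 + 2 + 4 + 7 + 8 + 11 + 14 + 16 + 22 + 28 + 44 + 56 + 77 + 88 + 112 + 154 + 176 + 308 + 616 + 1232 = 2976

σ(1232) = 2976


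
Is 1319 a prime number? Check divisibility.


Check divisors up to sqrt(1319) = 36.3180
No divisors found.
1319 is prime.

Yes, 1319 is prime


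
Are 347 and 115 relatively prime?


Euclidean algorithm:
347 = 3 * 115 + 2
115 = 57 * 2 + 1
2 = 2 * 1 + 0
GCD(347, 115) = 1

Yes, coprime (GCD = 1)


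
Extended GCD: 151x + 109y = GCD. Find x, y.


Tabular extended Euclidean (each row: r = 151*s + 109*t):
r=151, s=1, t=0
r=109, s=0, t=1
q=1: r=42, s=1, t=-1   [151*(1) + 109*(-1) = 42]
q=2: r=25, s=-2, t=3   [151*(-2) + 109*(3) = 25]
q=1: r=17, s=3, t=-4   [151*(3) + 109*(-4) = 17]
q=1: r=8, s=-5, t=7   [151*(-5) + 109*(7) = 8]
q=2: r=1, s=13, t=-18   [151*(13) + 109*(-18) = 1]
q=8: r=0, s=-109, t=151   [151*(-109) + 109*(151) = 0]
GCD = 1; from the row with r=1: x=13, y=-18
Check: 151*(13) + 109*(-18) = 1963 - 1962 = 1

GCD = 1, x = 13, y = -18


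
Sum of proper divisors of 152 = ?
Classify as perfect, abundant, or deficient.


Proper divisors: 1, 2, 4, 8, 19, 38, 76
Sum = 1 + 2 + 4 + 8 + 19 + 38 + 76 = 148
148 < 152 → deficient

s(152) = 148 (deficient)


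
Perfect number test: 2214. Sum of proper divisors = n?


Proper divisors of 2214: 1, 2, 3, 6, 9, 18, 27, 41, 54, 82, 123, 246, 369, 738, 1107
Sum = 1 + 2 + 3 + 6 + 9 + 18 + 27 + 41 + 54 + 82 + 123 + 246 + 369 + 738 + 1107 = 2826

No, 2214 is not perfect (2826 ≠ 2214)


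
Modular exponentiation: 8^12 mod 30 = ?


8^1 mod 30 = 8
8^2 mod 30 = 4
8^3 mod 30 = 2
8^4 mod 30 = 16
8^5 mod 30 = 8
8^6 mod 30 = 4
8^7 mod 30 = 2
8^8 mod 30 = 16
8^9 mod 30 = 8
8^10 mod 30 = 4
8^11 mod 30 = 2
8^12 mod 30 = 16


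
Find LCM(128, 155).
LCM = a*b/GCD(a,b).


GCD(128, 155) = 1
LCM = 128*155/1 = 19840/1 = 19840

LCM = 19840


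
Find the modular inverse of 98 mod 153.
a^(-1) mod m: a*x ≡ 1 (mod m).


Use the extended Euclidean algorithm on (153, 98); each row r = 153*s + 98*t:
r=153, s=1, t=0
r=98, s=0, t=1
q=1: r=55, s=1, t=-1   [153*(1) + 98*(-1) = 55]
q=1: r=43, s=-1, t=2   [153*(-1) + 98*(2) = 43]
q=1: r=12, s=2, t=-3   [153*(2) + 98*(-3) = 12]
q=3: r=7, s=-7, t=11   [153*(-7) + 98*(11) = 7]
q=1: r=5, s=9, t=-14   [153*(9) + 98*(-14) = 5]
q=1: r=2, s=-16, t=25   [153*(-16) + 98*(25) = 2]
q=2: r=1, s=41, t=-64   [153*(41) + 98*(-64) = 1]
q=2: r=0, s=-98, t=153   [153*(-98) + 98*(153) = 0]
GCD = 1 with t = -64, so 98*(-64) ≡ 1 (mod 153)
Inverse = -64 mod 153 = 89
Check: 98 * 89 = 8722 ≡ 1 (mod 153)

98^(-1) ≡ 89 (mod 153)


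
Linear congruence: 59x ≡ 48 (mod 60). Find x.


GCD(59, 60) = 1, unique solution
a^(-1) mod 60 = 59
x = 59 * 48 mod 60 = 12

x ≡ 12 (mod 60)


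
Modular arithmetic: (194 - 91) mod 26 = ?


194 - 91 = 103
103 mod 26 = 25


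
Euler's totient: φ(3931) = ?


3931 = 3931
Prime factors: 3931
φ(3931) = 3931 × (1-1/3931)
= 3931 × 3930/3931 = 3930

φ(3931) = 3930


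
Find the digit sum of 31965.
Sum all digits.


3 + 1 + 9 + 6 + 5 = 24


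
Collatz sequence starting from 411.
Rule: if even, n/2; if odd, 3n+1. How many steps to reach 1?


411 → 1234 → 617 → 1852 → 926 → 463 → 1390 → 695 → 2086 → 1043 → 3130 → 1565 → 4696 → 2348 → 1174 → 587 → 1762 → 881 → 2644 → 1322 → 661 → 1984 → 992 → 496 → 248 → 124 → 62 → 31 → 94 → 47 → 142 → 71 → 214 → 107 → 322 → 161 → 484 → 242 → 121 → 364 → 182 → 91 → 274 → 137 → 412 → 206 → 103 → 310 → 155 → 466 → 233 → 700 → 350 → 175 → 526 → 263 → 790 → 395 → 1186 → 593 → 1780 → 890 → 445 → 1336 → 668 → 334 → 167 → 502 → 251 → 754 → 377 → 1132 → 566 → 283 → 850 → 425 → 1276 → 638 → 319 → 958 → 479 → 1438 → 719 → 2158 → 1079 → 3238 → 1619 → 4858 → 2429 → 7288 → 3644 → 1822 → 911 → 2734 → 1367 → 4102 → 2051 → 6154 → 3077 → 9232 → 4616 → 2308 → 1154 → 577 → 1732 → 866 → 433 → 1300 → 650 → 325 → 976 → 488 → 244 → 122 → 61 → 184 → 92 → 46 → 23 → 70 → 35 → 106 → 53 → 160 → 80 → 40 → 20 → 10 → 5 → 16 → 8 → 4 → 2 → 1
Total steps = 133

133 steps


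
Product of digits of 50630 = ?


5 × 0 × 6 × 3 × 0 = 0


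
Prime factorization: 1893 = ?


1893 / 3 = 631
631 / 631 = 1
1893 = 3 × 631


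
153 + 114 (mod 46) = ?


153 + 114 = 267
267 mod 46 = 37


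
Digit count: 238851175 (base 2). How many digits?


238851175 in base 2 = 1110001111001001010001100111
Number of digits = 28

28 digits (base 2)


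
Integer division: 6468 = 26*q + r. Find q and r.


6468 = 26 * 248 + 20
Check: 6448 + 20 = 6468

q = 248, r = 20


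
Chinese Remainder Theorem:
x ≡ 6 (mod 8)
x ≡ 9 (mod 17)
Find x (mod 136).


M = 8*17 = 136
M1 = M/8 = 17, M2 = M/17 = 8
M1^(-1) mod 8 = 1, M2^(-1) mod 17 = 15
x = 6*17*1 + 9*8*15 = 1182
1182 mod 136 = 94
Check: 94 mod 8 = 6 ✓, 94 mod 17 = 9 ✓

x ≡ 94 (mod 136)


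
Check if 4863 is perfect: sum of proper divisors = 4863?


Proper divisors of 4863: 1, 3, 1621
Sum = 1 + 3 + 1621 = 1625

No, 4863 is not perfect (1625 ≠ 4863)


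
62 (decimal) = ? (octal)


62 (base 10) = 62 (decimal)
62 (decimal) = 76 (base 8)


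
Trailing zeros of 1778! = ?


floor(1778/5) = 355
floor(1778/25) = 71
floor(1778/125) = 14
floor(1778/625) = 2
Total = 442

442 trailing zeros


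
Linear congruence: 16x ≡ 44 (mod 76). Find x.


GCD(16, 76) = 4 divides 44
Divide: 4x ≡ 11 (mod 19)
x ≡ 17 (mod 19)


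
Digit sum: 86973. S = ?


8 + 6 + 9 + 7 + 3 = 33


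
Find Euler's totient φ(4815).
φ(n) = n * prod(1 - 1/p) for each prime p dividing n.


4815 = 3^2 × 5 × 107
Prime factors: 3, 5, 107
φ(4815) = 4815 × (1-1/3) × (1-1/5) × (1-1/107)
= 4815 × 2/3 × 4/5 × 106/107 = 2544

φ(4815) = 2544


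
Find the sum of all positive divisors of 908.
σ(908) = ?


Divisors of 908: 1, 2, 4, 227, 454, 908
Sum = 1 + 2 + 4 + 227 + 454 + 908 = 1596

σ(908) = 1596


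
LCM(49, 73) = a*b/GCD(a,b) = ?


GCD(49, 73) = 1
LCM = 49*73/1 = 3577/1 = 3577

LCM = 3577


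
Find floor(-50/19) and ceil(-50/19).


-50/19 = -2.6316
floor = -3
ceil = -2

floor = -3, ceil = -2


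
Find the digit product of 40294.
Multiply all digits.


4 × 0 × 2 × 9 × 4 = 0


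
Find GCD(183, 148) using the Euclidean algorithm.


183 = 1 * 148 + 35
148 = 4 * 35 + 8
35 = 4 * 8 + 3
8 = 2 * 3 + 2
3 = 1 * 2 + 1
2 = 2 * 1 + 0
GCD = 1


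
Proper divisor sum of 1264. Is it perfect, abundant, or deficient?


Proper divisors: 1, 2, 4, 8, 16, 79, 158, 316, 632
Sum = 1 + 2 + 4 + 8 + 16 + 79 + 158 + 316 + 632 = 1216
1216 < 1264 → deficient

s(1264) = 1216 (deficient)


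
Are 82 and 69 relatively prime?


Euclidean algorithm:
82 = 1 * 69 + 13
69 = 5 * 13 + 4
13 = 3 * 4 + 1
4 = 4 * 1 + 0
GCD(82, 69) = 1

Yes, coprime (GCD = 1)


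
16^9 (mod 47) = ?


16^1 mod 47 = 16
16^2 mod 47 = 21
16^3 mod 47 = 7
16^4 mod 47 = 18
16^5 mod 47 = 6
16^6 mod 47 = 2
16^7 mod 47 = 32
16^8 mod 47 = 42
16^9 mod 47 = 14


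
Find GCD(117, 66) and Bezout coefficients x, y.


Tabular extended Euclidean (each row: r = 117*s + 66*t):
r=117, s=1, t=0
r=66, s=0, t=1
q=1: r=51, s=1, t=-1   [117*(1) + 66*(-1) = 51]
q=1: r=15, s=-1, t=2   [117*(-1) + 66*(2) = 15]
q=3: r=6, s=4, t=-7   [117*(4) + 66*(-7) = 6]
q=2: r=3, s=-9, t=16   [117*(-9) + 66*(16) = 3]
q=2: r=0, s=22, t=-39   [117*(22) + 66*(-39) = 0]
GCD = 3; from the row with r=3: x=-9, y=16
Check: 117*(-9) + 66*(16) = -1053 + 1056 = 3

GCD = 3, x = -9, y = 16


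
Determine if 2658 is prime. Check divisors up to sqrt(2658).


2658 / 2 = 1329 (exact division)
2658 is NOT prime.

No, 2658 is not prime


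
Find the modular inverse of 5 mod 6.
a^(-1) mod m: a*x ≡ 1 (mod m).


Use the extended Euclidean algorithm on (6, 5); each row r = 6*s + 5*t:
r=6, s=1, t=0
r=5, s=0, t=1
q=1: r=1, s=1, t=-1   [6*(1) + 5*(-1) = 1]
q=5: r=0, s=-5, t=6   [6*(-5) + 5*(6) = 0]
GCD = 1 with t = -1, so 5*(-1) ≡ 1 (mod 6)
Inverse = -1 mod 6 = 5
Check: 5 * 5 = 25 ≡ 1 (mod 6)

5^(-1) ≡ 5 (mod 6)


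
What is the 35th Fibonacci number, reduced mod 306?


F(k) mod 306 for k=1..35:
1, 1, 2, 3, 5, 8, 13, 21, 34, 55, 89, 144, 233, 71, 304, 69, 67, 136, 203, 33, 236, 269, 199, 162, 55, 217, 272, 183, 149, 26, 175, 201, 70, 271, 35
F(35) mod 306 = 35


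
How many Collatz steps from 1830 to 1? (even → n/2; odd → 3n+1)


1830 → 915 → 2746 → 1373 → 4120 → 2060 → 1030 → 515 → 1546 → 773 → 2320 → 1160 → 580 → 290 → 145 → 436 → 218 → 109 → 328 → 164 → 82 → 41 → 124 → 62 → 31 → 94 → 47 → 142 → 71 → 214 → 107 → 322 → 161 → 484 → 242 → 121 → 364 → 182 → 91 → 274 → 137 → 412 → 206 → 103 → 310 → 155 → 466 → 233 → 700 → 350 → 175 → 526 → 263 → 790 → 395 → 1186 → 593 → 1780 → 890 → 445 → 1336 → 668 → 334 → 167 → 502 → 251 → 754 → 377 → 1132 → 566 → 283 → 850 → 425 → 1276 → 638 → 319 → 958 → 479 → 1438 → 719 → 2158 → 1079 → 3238 → 1619 → 4858 → 2429 → 7288 → 3644 → 1822 → 911 → 2734 → 1367 → 4102 → 2051 → 6154 → 3077 → 9232 → 4616 → 2308 → 1154 → 577 → 1732 → 866 → 433 → 1300 → 650 → 325 → 976 → 488 → 244 → 122 → 61 → 184 → 92 → 46 → 23 → 70 → 35 → 106 → 53 → 160 → 80 → 40 → 20 → 10 → 5 → 16 → 8 → 4 → 2 → 1
Total steps = 130

130 steps


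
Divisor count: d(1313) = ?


1313 = 13^1 × 101^1
d(1313) = (1+1) × (1+1) = 4

4 divisors


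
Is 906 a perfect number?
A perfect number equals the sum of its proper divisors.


Proper divisors of 906: 1, 2, 3, 6, 151, 302, 453
Sum = 1 + 2 + 3 + 6 + 151 + 302 + 453 = 918

No, 906 is not perfect (918 ≠ 906)


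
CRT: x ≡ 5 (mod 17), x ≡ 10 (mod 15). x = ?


M = 17*15 = 255
M1 = M/17 = 15, M2 = M/15 = 17
M1^(-1) mod 17 = 8, M2^(-1) mod 15 = 8
x = 5*15*8 + 10*17*8 = 1960
1960 mod 255 = 175
Check: 175 mod 17 = 5 ✓, 175 mod 15 = 10 ✓

x ≡ 175 (mod 255)


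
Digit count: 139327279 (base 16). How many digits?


139327279 in base 16 = 84DF72F
Number of digits = 7

7 digits (base 16)


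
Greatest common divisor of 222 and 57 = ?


222 = 3 * 57 + 51
57 = 1 * 51 + 6
51 = 8 * 6 + 3
6 = 2 * 3 + 0
GCD = 3


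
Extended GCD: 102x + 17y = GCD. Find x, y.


Tabular extended Euclidean (each row: r = 102*s + 17*t):
r=102, s=1, t=0
r=17, s=0, t=1
q=6: r=0, s=1, t=-6   [102*(1) + 17*(-6) = 0]
GCD = 17; from the row with r=17: x=0, y=1
Check: 102*(0) + 17*(1) = 0 + 17 = 17

GCD = 17, x = 0, y = 1


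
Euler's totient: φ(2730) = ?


2730 = 2 × 3 × 5 × 7 × 13
Prime factors: 2, 3, 5, 7, 13
φ(2730) = 2730 × (1-1/2) × (1-1/3) × (1-1/5) × (1-1/7) × (1-1/13)
= 2730 × 1/2 × 2/3 × 4/5 × 6/7 × 12/13 = 576

φ(2730) = 576


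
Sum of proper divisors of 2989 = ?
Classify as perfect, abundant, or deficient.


Proper divisors: 1, 7, 49, 61, 427
Sum = 1 + 7 + 49 + 61 + 427 = 545
545 < 2989 → deficient

s(2989) = 545 (deficient)


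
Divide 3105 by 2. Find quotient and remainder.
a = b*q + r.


3105 = 2 * 1552 + 1
Check: 3104 + 1 = 3105

q = 1552, r = 1


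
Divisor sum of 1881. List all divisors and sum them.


Divisors of 1881: 1, 3, 9, 11, 19, 33, 57, 99, 171, 209, 627, 1881
Sum = 1 + 3 + 9 + 11 + 19 + 33 + 57 + 99 + 171 + 209 + 627 + 1881 = 3120

σ(1881) = 3120


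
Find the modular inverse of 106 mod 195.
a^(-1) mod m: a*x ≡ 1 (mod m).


Use the extended Euclidean algorithm on (195, 106); each row r = 195*s + 106*t:
r=195, s=1, t=0
r=106, s=0, t=1
q=1: r=89, s=1, t=-1   [195*(1) + 106*(-1) = 89]
q=1: r=17, s=-1, t=2   [195*(-1) + 106*(2) = 17]
q=5: r=4, s=6, t=-11   [195*(6) + 106*(-11) = 4]
q=4: r=1, s=-25, t=46   [195*(-25) + 106*(46) = 1]
q=4: r=0, s=106, t=-195   [195*(106) + 106*(-195) = 0]
GCD = 1 with t = 46, so 106*(46) ≡ 1 (mod 195)
Inverse = 46 mod 195 = 46
Check: 106 * 46 = 4876 ≡ 1 (mod 195)

106^(-1) ≡ 46 (mod 195)


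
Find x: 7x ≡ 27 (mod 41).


GCD(7, 41) = 1, unique solution
a^(-1) mod 41 = 6
x = 6 * 27 mod 41 = 39

x ≡ 39 (mod 41)


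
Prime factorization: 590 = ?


590 / 2 = 295
295 / 5 = 59
59 / 59 = 1
590 = 2 × 5 × 59


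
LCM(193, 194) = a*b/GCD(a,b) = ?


GCD(193, 194) = 1
LCM = 193*194/1 = 37442/1 = 37442

LCM = 37442


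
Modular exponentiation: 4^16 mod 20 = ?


4^1 mod 20 = 4
4^2 mod 20 = 16
4^3 mod 20 = 4
4^4 mod 20 = 16
4^5 mod 20 = 4
4^6 mod 20 = 16
4^7 mod 20 = 4
4^8 mod 20 = 16
4^9 mod 20 = 4
4^10 mod 20 = 16
4^11 mod 20 = 4
4^12 mod 20 = 16
4^13 mod 20 = 4
4^14 mod 20 = 16
4^15 mod 20 = 4
4^16 mod 20 = 16


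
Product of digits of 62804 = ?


6 × 2 × 8 × 0 × 4 = 0


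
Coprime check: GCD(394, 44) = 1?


Euclidean algorithm:
394 = 8 * 44 + 42
44 = 1 * 42 + 2
42 = 21 * 2 + 0
GCD(394, 44) = 2

No, not coprime (GCD = 2)


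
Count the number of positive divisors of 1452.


1452 = 2^2 × 3^1 × 11^2
d(1452) = (2+1) × (1+1) × (2+1) = 18

18 divisors


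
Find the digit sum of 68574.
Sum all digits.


6 + 8 + 5 + 7 + 4 = 30


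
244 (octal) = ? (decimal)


244 (base 8) = 164 (decimal)
164 (decimal) = 164 (base 10)


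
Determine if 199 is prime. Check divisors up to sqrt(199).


Check divisors up to sqrt(199) = 14.1067
No divisors found.
199 is prime.

Yes, 199 is prime


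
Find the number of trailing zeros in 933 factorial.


floor(933/5) = 186
floor(933/25) = 37
floor(933/125) = 7
floor(933/625) = 1
Total = 231

231 trailing zeros


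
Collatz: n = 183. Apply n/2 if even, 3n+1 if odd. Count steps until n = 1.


183 → 550 → 275 → 826 → 413 → 1240 → 620 → 310 → 155 → 466 → 233 → 700 → 350 → 175 → 526 → 263 → 790 → 395 → 1186 → 593 → 1780 → 890 → 445 → 1336 → 668 → 334 → 167 → 502 → 251 → 754 → 377 → 1132 → 566 → 283 → 850 → 425 → 1276 → 638 → 319 → 958 → 479 → 1438 → 719 → 2158 → 1079 → 3238 → 1619 → 4858 → 2429 → 7288 → 3644 → 1822 → 911 → 2734 → 1367 → 4102 → 2051 → 6154 → 3077 → 9232 → 4616 → 2308 → 1154 → 577 → 1732 → 866 → 433 → 1300 → 650 → 325 → 976 → 488 → 244 → 122 → 61 → 184 → 92 → 46 → 23 → 70 → 35 → 106 → 53 → 160 → 80 → 40 → 20 → 10 → 5 → 16 → 8 → 4 → 2 → 1
Total steps = 93

93 steps


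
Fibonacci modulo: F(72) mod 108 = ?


F(k) mod 108 for k=1..72:
1, 1, 2, 3, 5, 8, 13, 21, 34, 55, 89, 36, 17, 53, 70, 15, 85, 100, 77, 69, 38, 107, 37, 36, 73, 1, 74, 75, 41, 8, 49, 57, 106, 55, 53, 0, 53, 53, 106, 51, 49, 100, 41, 33, 74, 107, 73, 72, 37, 1, 38, 39, 77, 8, 85, 93, 70, 55, 17, 72, 89, 53, 34, 87, 13, 100, 5, 105, 2, 107, 1, 0
F(72) mod 108 = 0


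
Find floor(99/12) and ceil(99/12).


99/12 = 8.2500
floor = 8
ceil = 9

floor = 8, ceil = 9


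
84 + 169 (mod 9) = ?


84 + 169 = 253
253 mod 9 = 1


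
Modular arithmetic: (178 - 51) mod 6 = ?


178 - 51 = 127
127 mod 6 = 1


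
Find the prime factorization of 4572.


4572 / 2 = 2286
2286 / 2 = 1143
1143 / 3 = 381
381 / 3 = 127
127 / 127 = 1
4572 = 2^2 × 3^2 × 127


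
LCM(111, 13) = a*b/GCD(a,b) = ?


GCD(111, 13) = 1
LCM = 111*13/1 = 1443/1 = 1443

LCM = 1443


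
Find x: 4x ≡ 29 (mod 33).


GCD(4, 33) = 1, unique solution
a^(-1) mod 33 = 25
x = 25 * 29 mod 33 = 32

x ≡ 32 (mod 33)


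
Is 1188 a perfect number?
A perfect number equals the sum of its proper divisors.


Proper divisors of 1188: 1, 2, 3, 4, 6, 9, 11, 12, 18, 22, 27, 33, 36, 44, 54, 66, 99, 108, 132, 198, 297, 396, 594
Sum = 1 + 2 + 3 + 4 + 6 + 9 + 11 + 12 + 18 + 22 + 27 + 33 + 36 + 44 + 54 + 66 + 99 + 108 + 132 + 198 + 297 + 396 + 594 = 2172

No, 1188 is not perfect (2172 ≠ 1188)


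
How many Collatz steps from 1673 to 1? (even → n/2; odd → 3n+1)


1673 → 5020 → 2510 → 1255 → 3766 → 1883 → 5650 → 2825 → 8476 → 4238 → 2119 → 6358 → 3179 → 9538 → 4769 → 14308 → 7154 → 3577 → 10732 → 5366 → 2683 → 8050 → 4025 → 12076 → 6038 → 3019 → 9058 → 4529 → 13588 → 6794 → 3397 → 10192 → 5096 → 2548 → 1274 → 637 → 1912 → 956 → 478 → 239 → 718 → 359 → 1078 → 539 → 1618 → 809 → 2428 → 1214 → 607 → 1822 → 911 → 2734 → 1367 → 4102 → 2051 → 6154 → 3077 → 9232 → 4616 → 2308 → 1154 → 577 → 1732 → 866 → 433 → 1300 → 650 → 325 → 976 → 488 → 244 → 122 → 61 → 184 → 92 → 46 → 23 → 70 → 35 → 106 → 53 → 160 → 80 → 40 → 20 → 10 → 5 → 16 → 8 → 4 → 2 → 1
Total steps = 91

91 steps


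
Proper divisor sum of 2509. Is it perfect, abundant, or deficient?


Proper divisors: 1, 13, 193
Sum = 1 + 13 + 193 = 207
207 < 2509 → deficient

s(2509) = 207 (deficient)


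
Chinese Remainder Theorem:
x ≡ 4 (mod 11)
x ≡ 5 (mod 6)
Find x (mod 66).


M = 11*6 = 66
M1 = M/11 = 6, M2 = M/6 = 11
M1^(-1) mod 11 = 2, M2^(-1) mod 6 = 5
x = 4*6*2 + 5*11*5 = 323
323 mod 66 = 59
Check: 59 mod 11 = 4 ✓, 59 mod 6 = 5 ✓

x ≡ 59 (mod 66)


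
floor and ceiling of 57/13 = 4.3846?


57/13 = 4.3846
floor = 4
ceil = 5

floor = 4, ceil = 5


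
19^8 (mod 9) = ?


19^1 mod 9 = 1
19^2 mod 9 = 1
19^3 mod 9 = 1
19^4 mod 9 = 1
19^5 mod 9 = 1
19^6 mod 9 = 1
19^7 mod 9 = 1
19^8 mod 9 = 1


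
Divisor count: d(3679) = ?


3679 = 13^1 × 283^1
d(3679) = (1+1) × (1+1) = 4

4 divisors


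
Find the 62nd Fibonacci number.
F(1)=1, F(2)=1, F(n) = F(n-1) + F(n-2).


Sequence: 1, 1, 2, 3, 5, 8, 13, 21, 34, 55, 89, 144, 233, 377, 610, 987, 1597, 2584, 4181, 6765, 10946, 17711, 28657, 46368, 75025, 121393, 196418, 317811, 514229, 832040, 1346269, 2178309, 3524578, 5702887, 9227465, 14930352, 24157817, 39088169, 63245986, 102334155, 165580141, 267914296, 433494437, 701408733, 1134903170, 1836311903, 2971215073, 4807526976, 7778742049, 12586269025, 20365011074, 32951280099, 53316291173, 86267571272, 139583862445, 225851433717, 365435296162, 591286729879, 956722026041, 1548008755920, 2504730781961, 4052739537881
F(62) = 4052739537881


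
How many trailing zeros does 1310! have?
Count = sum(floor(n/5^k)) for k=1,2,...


floor(1310/5) = 262
floor(1310/25) = 52
floor(1310/125) = 10
floor(1310/625) = 2
Total = 326

326 trailing zeros


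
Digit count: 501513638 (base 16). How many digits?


501513638 in base 16 = 1DE47DA6
Number of digits = 8

8 digits (base 16)


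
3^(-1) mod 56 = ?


Use the extended Euclidean algorithm on (56, 3); each row r = 56*s + 3*t:
r=56, s=1, t=0
r=3, s=0, t=1
q=18: r=2, s=1, t=-18   [56*(1) + 3*(-18) = 2]
q=1: r=1, s=-1, t=19   [56*(-1) + 3*(19) = 1]
q=2: r=0, s=3, t=-56   [56*(3) + 3*(-56) = 0]
GCD = 1 with t = 19, so 3*(19) ≡ 1 (mod 56)
Inverse = 19 mod 56 = 19
Check: 3 * 19 = 57 ≡ 1 (mod 56)

3^(-1) ≡ 19 (mod 56)


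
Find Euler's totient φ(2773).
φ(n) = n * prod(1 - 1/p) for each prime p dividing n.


2773 = 47 × 59
Prime factors: 47, 59
φ(2773) = 2773 × (1-1/47) × (1-1/59)
= 2773 × 46/47 × 58/59 = 2668

φ(2773) = 2668


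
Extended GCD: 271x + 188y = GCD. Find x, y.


Tabular extended Euclidean (each row: r = 271*s + 188*t):
r=271, s=1, t=0
r=188, s=0, t=1
q=1: r=83, s=1, t=-1   [271*(1) + 188*(-1) = 83]
q=2: r=22, s=-2, t=3   [271*(-2) + 188*(3) = 22]
q=3: r=17, s=7, t=-10   [271*(7) + 188*(-10) = 17]
q=1: r=5, s=-9, t=13   [271*(-9) + 188*(13) = 5]
q=3: r=2, s=34, t=-49   [271*(34) + 188*(-49) = 2]
q=2: r=1, s=-77, t=111   [271*(-77) + 188*(111) = 1]
q=2: r=0, s=188, t=-271   [271*(188) + 188*(-271) = 0]
GCD = 1; from the row with r=1: x=-77, y=111
Check: 271*(-77) + 188*(111) = -20867 + 20868 = 1

GCD = 1, x = -77, y = 111


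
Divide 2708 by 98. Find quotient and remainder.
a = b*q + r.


2708 = 98 * 27 + 62
Check: 2646 + 62 = 2708

q = 27, r = 62


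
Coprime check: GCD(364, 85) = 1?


Euclidean algorithm:
364 = 4 * 85 + 24
85 = 3 * 24 + 13
24 = 1 * 13 + 11
13 = 1 * 11 + 2
11 = 5 * 2 + 1
2 = 2 * 1 + 0
GCD(364, 85) = 1

Yes, coprime (GCD = 1)


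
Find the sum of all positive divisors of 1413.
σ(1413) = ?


Divisors of 1413: 1, 3, 9, 157, 471, 1413
Sum = 1 + 3 + 9 + 157 + 471 + 1413 = 2054

σ(1413) = 2054


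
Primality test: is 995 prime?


995 / 5 = 199 (exact division)
995 is NOT prime.

No, 995 is not prime


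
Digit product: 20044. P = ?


2 × 0 × 0 × 4 × 4 = 0


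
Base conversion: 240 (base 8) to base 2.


240 (base 8) = 160 (decimal)
160 (decimal) = 10100000 (base 2)


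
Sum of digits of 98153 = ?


9 + 8 + 1 + 5 + 3 = 26


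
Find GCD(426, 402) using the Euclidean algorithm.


426 = 1 * 402 + 24
402 = 16 * 24 + 18
24 = 1 * 18 + 6
18 = 3 * 6 + 0
GCD = 6


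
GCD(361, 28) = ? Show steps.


361 = 12 * 28 + 25
28 = 1 * 25 + 3
25 = 8 * 3 + 1
3 = 3 * 1 + 0
GCD = 1


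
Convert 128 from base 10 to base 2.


128 (base 10) = 128 (decimal)
128 (decimal) = 10000000 (base 2)
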